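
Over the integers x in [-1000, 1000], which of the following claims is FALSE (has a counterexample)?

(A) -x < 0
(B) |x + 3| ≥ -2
(A) x = 0: LHS = -0 = 0; 0 < 0 — FAILS

(B) An absolute value is never negative, so the left side is ≥ 0 for every x, while the right side is -2. Tightest case in [-1000, 1000] is x = -3:
x = -3: LHS = |(-3) + 3| = |0| = 0; 0 ≥ -2 — holds
Hence LHS − RHS is never negative, i.e. LHS ≥ RHS throughout, so the relation holds for every integer in [-1000, 1000].

Only (A) has a counterexample.

Answer: A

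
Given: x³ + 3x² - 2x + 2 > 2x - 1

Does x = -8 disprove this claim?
Substitute x = -8 into the relation:
x = -8: LHS = (-8)³ + 3·(-8)² - 2·(-8) + 2 = -302, RHS = 2·(-8) - 1 = -17; -302 > -17 — FAILS

Since the claim fails at x = -8, this value is a counterexample.

Answer: Yes, x = -8 is a counterexample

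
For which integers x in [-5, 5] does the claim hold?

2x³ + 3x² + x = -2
Track d = LHS − RHS over the integers in [-5, 5]. Equality would need d = 0, but d changes sign only between consecutive integers, jumping over 0:
x = -2: LHS = 2·(-2)³ + 3·(-2)² + (-2) = -6; -6 = -2 — FAILS  (d = -4)
x = -1: LHS = 2·(-1)³ + 3·(-1)² + (-1) = 0; 0 = -2 — FAILS  (d = 2)
Away from these crossings d keeps a constant sign, and checking every integer in [-5, 5] confirms d ≠ 0 throughout. Hence the two sides are never equal, so the claimed relation (=) fails for every integer in [-5, 5].

Answer: None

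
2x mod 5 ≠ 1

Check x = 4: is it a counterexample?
Substitute x = 4 into the relation:
x = 4: LHS = (2·4) mod 5 = 8 mod 5 = 3; 3 ≠ 1 — holds

The claim holds here, so x = 4 is not a counterexample. (A counterexample exists elsewhere, e.g. x = -2.)

Answer: No, x = 4 is not a counterexample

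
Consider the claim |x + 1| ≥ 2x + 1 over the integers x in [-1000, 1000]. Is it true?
The claim fails at x = 1:
x = 1: LHS = |1 + 1| = |2| = 2, RHS = 2·1 + 1 = 3; 2 ≥ 3 — FAILS

Because a single integer refutes it, the statement is false.

Answer: False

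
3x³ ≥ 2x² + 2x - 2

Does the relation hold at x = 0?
x = 0: LHS = 3·0³ = 0, RHS = 2·0² + 2·0 - 2 = -2; 0 ≥ -2 — holds

The relation is satisfied at x = 0.

Answer: Yes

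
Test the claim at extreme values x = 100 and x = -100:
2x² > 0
x = 100: LHS = 2·100² = 20000; 20000 > 0 — holds
x = -100: LHS = 2·(-100)² = 20000; 20000 > 0 — holds

Answer: Yes, holds for both x = 100 and x = -100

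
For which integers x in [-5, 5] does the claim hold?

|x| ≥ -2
An absolute value is never negative, so the left side is ≥ 0 for every x, while the right side is -2. Tightest case in [-5, 5] is x = 0:
x = 0: LHS = |0| = 0; 0 ≥ -2 — holds
Hence LHS − RHS is never negative, i.e. LHS ≥ RHS throughout, so the relation holds for every integer in [-5, 5].

Answer: All integers in [-5, 5]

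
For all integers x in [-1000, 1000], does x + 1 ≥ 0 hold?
The claim fails at x = -2:
x = -2: LHS = (-2) + 1 = -1; -1 ≥ 0 — FAILS

Because a single integer refutes it, the statement is false.

Answer: False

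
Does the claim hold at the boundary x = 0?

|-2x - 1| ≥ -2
x = 0: LHS = |-2·0 - 1| = |-1| = 1; 1 ≥ -2 — holds

The relation is satisfied at x = 0.

Answer: Yes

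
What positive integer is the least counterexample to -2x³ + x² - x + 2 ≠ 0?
Testing positive integers:
x = 1: LHS = -2·1³ + 1² - 1 + 2 = 0; 0 ≠ 0 — FAILS  ← smallest positive counterexample

Answer: x = 1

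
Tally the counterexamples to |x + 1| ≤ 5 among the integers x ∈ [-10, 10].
Counterexamples in [-10, 10]: {-10, -9, -8, -7, 5, 6, 7, 8, 9, 10}.

Counting them gives 10 values.

Answer: 10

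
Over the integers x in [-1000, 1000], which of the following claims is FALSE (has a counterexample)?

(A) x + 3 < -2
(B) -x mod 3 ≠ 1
(A) x = 0: LHS = 0 + 3 = 3; 3 < -2 — FAILS
(B) x = -1: LHS = (-(-1)) mod 3 = 1 mod 3 = 1; 1 ≠ 1 — FAILS

Answer: Both A and B are false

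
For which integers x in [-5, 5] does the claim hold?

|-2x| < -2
An absolute value is never negative, so the left side is ≥ 0 for every x, while the right side is -2. Tightest case in [-5, 5] is x = 0:
x = 0: LHS = |-2·0| = |0| = 0; 0 < -2 — FAILS
Hence LHS − RHS is never negative, i.e. LHS ≥ RHS throughout, so the claimed relation (<) fails for every integer in [-5, 5].

Answer: None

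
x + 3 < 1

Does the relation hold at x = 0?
x = 0: LHS = 0 + 3 = 3; 3 < 1 — FAILS

The relation fails at x = 0, so x = 0 is a counterexample.

Answer: No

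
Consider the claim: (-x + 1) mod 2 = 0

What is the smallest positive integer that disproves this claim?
Testing positive integers:
x = 1: LHS = (-1 + 1) mod 2 = 0 mod 2 = 0; 0 = 0 — holds
x = 2: LHS = (-2 + 1) mod 2 = (-1) mod 2 = 1; 1 = 0 — FAILS  ← smallest positive counterexample

Answer: x = 2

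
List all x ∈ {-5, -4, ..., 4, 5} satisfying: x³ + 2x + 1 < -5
Holds for: {-5, -4, -3, -2}
Fails for: {-1, 0, 1, 2, 3, 4, 5}

Answer: {-5, -4, -3, -2}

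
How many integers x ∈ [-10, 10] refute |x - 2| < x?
Counterexamples in [-10, 10]: {-10, -9, -8, -7, -6, -5, -4, -3, -2, -1, 0, 1}.

Counting them gives 12 values.

Answer: 12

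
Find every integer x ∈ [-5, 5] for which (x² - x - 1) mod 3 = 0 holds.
For a polynomial with integer coefficients, its value mod 3 depends only on x mod 3, so it suffices to check one representative of each residue class, x = 0, 1, 2:
x = 0: LHS = (0² - 0 - 1) mod 3 = (-1) mod 3 = 2; 2 = 0 — FAILS
x = 1: LHS = (1² - 1 - 1) mod 3 = (-1) mod 3 = 2; 2 = 0 — FAILS
x = 2: LHS = (2² - 2 - 1) mod 3 = 1 mod 3 = 1; 1 = 0 — FAILS
The relation fails in every residue class, so the claimed relation (=) fails for every integer in [-5, 5].

Answer: None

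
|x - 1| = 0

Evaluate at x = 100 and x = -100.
x = 100: LHS = |100 - 1| = |99| = 99; 99 = 0 — FAILS
x = -100: LHS = |(-100) - 1| = |-101| = 101; 101 = 0 — FAILS

Answer: No, fails for both x = 100 and x = -100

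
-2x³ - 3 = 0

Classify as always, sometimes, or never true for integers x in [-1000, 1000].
Track d = LHS − RHS over the integers in [-1000, 1000]. Equality would need d = 0, but d changes sign only between consecutive integers, jumping over 0:
x = -2: LHS = -2·(-2)³ - 3 = 13; 13 = 0 — FAILS  (d = 13)
x = -1: LHS = -2·(-1)³ - 3 = -1; -1 = 0 — FAILS  (d = -1)
Away from these crossings d keeps a constant sign, and checking every integer in [-1000, 1000] confirms d ≠ 0 throughout. Hence the two sides are never equal, so the claimed relation (=) fails for every integer in [-1000, 1000].

No integer in the range satisfies it.

Answer: Never true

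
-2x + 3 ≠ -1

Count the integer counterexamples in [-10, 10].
Counterexamples in [-10, 10]: {2}.

Counting them gives 1 values.

Answer: 1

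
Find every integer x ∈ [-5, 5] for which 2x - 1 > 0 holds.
Holds for: {1, 2, 3, 4, 5}
Fails for: {-5, -4, -3, -2, -1, 0}

Answer: {1, 2, 3, 4, 5}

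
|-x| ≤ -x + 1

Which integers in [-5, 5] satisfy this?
Holds for: {-5, -4, -3, -2, -1, 0}
Fails for: {1, 2, 3, 4, 5}

Answer: {-5, -4, -3, -2, -1, 0}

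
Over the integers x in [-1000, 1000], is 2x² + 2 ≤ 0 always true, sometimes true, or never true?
Over all integers in [-1000, 1000], LHS − RHS is smallest at x = 0, where it equals 2:
x = 0: LHS = 2·0² + 2 = 2; 2 ≤ 0 — FAILS
At the ends of the range:
x = -1000: LHS = 2·(-1000)² + 2 = 2000002; 2000002 ≤ 0 — FAILS
x = 1000: LHS = 2·1000² + 2 = 2000002; 2000002 ≤ 0 — FAILS
Hence LHS − RHS is never zero or negative, i.e. LHS > RHS throughout, so the claimed relation (≤) fails for every integer in [-1000, 1000].

No integer in the range satisfies it.

Answer: Never true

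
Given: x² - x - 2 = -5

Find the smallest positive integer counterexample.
Testing positive integers:
x = 1: LHS = 1² - 1 - 2 = -2; -2 = -5 — FAILS  ← smallest positive counterexample

Answer: x = 1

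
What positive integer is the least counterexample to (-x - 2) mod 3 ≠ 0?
Testing positive integers:
x = 1: LHS = (-1 - 2) mod 3 = (-3) mod 3 = 0; 0 ≠ 0 — FAILS  ← smallest positive counterexample

Answer: x = 1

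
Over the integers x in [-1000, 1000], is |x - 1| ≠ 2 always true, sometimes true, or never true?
Holds at x = 0: LHS = |0 - 1| = |-1| = 1; 1 ≠ 2 — holds
Fails at x = -1: LHS = |(-1) - 1| = |-2| = 2; 2 ≠ 2 — FAILS
It is satisfied by some integers in the range but not all.

Answer: Sometimes true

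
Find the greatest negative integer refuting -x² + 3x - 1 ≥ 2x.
Testing negative integers from -1 downward:
x = -1: LHS = -(-1)² + 3·(-1) - 1 = -5, RHS = 2·(-1) = -2; -5 ≥ -2 — FAILS  ← closest negative counterexample to 0

Answer: x = -1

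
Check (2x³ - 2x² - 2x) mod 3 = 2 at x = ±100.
x = 100: LHS = (2·100³ - 2·100² - 2·100) mod 3 = 1979800 mod 3 = 1; 1 = 2 — FAILS
x = -100: LHS = (2·(-100)³ - 2·(-100)² - 2·(-100)) mod 3 = (-2019800) mod 3 = 1; 1 = 2 — FAILS

Answer: No, fails for both x = 100 and x = -100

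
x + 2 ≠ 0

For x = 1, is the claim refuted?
Substitute x = 1 into the relation:
x = 1: LHS = 1 + 2 = 3; 3 ≠ 0 — holds

The claim holds here, so x = 1 is not a counterexample. (A counterexample exists elsewhere, e.g. x = -2.)

Answer: No, x = 1 is not a counterexample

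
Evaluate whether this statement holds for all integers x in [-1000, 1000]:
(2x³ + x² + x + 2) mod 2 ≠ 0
The claim fails at x = 0:
x = 0: LHS = (2·0³ + 0² + 0 + 2) mod 2 = 2 mod 2 = 0; 0 ≠ 0 — FAILS

Because a single integer refutes it, the statement is false.

Answer: False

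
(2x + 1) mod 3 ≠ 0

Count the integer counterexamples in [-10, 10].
Counterexamples in [-10, 10]: {-8, -5, -2, 1, 4, 7, 10}.

Counting them gives 7 values.

Answer: 7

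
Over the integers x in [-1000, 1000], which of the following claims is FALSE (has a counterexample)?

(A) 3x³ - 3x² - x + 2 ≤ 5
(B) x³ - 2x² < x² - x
(A) x = 2: LHS = 3·2³ - 3·2² - 2 + 2 = 12; 12 ≤ 5 — FAILS
(B) x = 0: LHS = 0³ - 2·0² = 0, RHS = 0² - 0 = 0; 0 < 0 — FAILS

Answer: Both A and B are false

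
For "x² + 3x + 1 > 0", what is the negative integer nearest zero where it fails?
Testing negative integers from -1 downward:
x = -1: LHS = (-1)² + 3·(-1) + 1 = -1; -1 > 0 — FAILS  ← closest negative counterexample to 0

Answer: x = -1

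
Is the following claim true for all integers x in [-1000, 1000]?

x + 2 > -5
The claim fails at x = -7:
x = -7: LHS = (-7) + 2 = -5; -5 > -5 — FAILS

Because a single integer refutes it, the statement is false.

Answer: False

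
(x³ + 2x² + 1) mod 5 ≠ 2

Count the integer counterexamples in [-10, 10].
Counterexamples in [-10, 10]: {-8, -6, -3, -1, 2, 4, 7, 9}.

Counting them gives 8 values.

Answer: 8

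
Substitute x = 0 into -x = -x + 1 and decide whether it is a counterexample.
Substitute x = 0 into the relation:
x = 0: LHS = -0 = 0, RHS = -0 + 1 = 1; 0 = 1 — FAILS

Since the claim fails at x = 0, this value is a counterexample.

Answer: Yes, x = 0 is a counterexample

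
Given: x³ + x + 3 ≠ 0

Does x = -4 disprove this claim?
Substitute x = -4 into the relation:
x = -4: LHS = (-4)³ + (-4) + 3 = -65; -65 ≠ 0 — holds

The relation holds at x = -4, so it is not a counterexample.

Answer: No, x = -4 is not a counterexample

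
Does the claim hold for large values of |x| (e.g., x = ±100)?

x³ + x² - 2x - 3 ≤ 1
x = 100: LHS = 100³ + 100² - 2·100 - 3 = 1009797; 1009797 ≤ 1 — FAILS
x = -100: LHS = (-100)³ + (-100)² - 2·(-100) - 3 = -989803; -989803 ≤ 1 — holds

Answer: Partially: fails for x = 100, holds for x = -100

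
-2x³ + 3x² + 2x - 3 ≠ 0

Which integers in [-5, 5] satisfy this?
Holds for: {-5, -4, -3, -2, 0, 2, 3, 4, 5}
Fails for: {-1, 1}

Answer: {-5, -4, -3, -2, 0, 2, 3, 4, 5}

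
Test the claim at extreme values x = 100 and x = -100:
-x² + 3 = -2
x = 100: LHS = -100² + 3 = -9997; -9997 = -2 — FAILS
x = -100: LHS = -(-100)² + 3 = -9997; -9997 = -2 — FAILS

Answer: No, fails for both x = 100 and x = -100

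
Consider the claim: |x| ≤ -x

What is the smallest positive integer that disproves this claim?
Testing positive integers:
x = 1: LHS = |1| = 1; 1 ≤ -1 — FAILS  ← smallest positive counterexample

Answer: x = 1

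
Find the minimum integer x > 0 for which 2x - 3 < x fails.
Testing positive integers:
x = 1: LHS = 2·1 - 3 = -1; -1 < 1 — holds
x = 2: LHS = 2·2 - 3 = 1; 1 < 2 — holds
x = 3: LHS = 2·3 - 3 = 3; 3 < 3 — FAILS  ← smallest positive counterexample

Answer: x = 3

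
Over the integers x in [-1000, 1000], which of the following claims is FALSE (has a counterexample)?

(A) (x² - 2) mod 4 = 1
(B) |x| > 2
(A) x = 0: LHS = (0² - 2) mod 4 = (-2) mod 4 = 2; 2 = 1 — FAILS
(B) x = 0: LHS = |0| = 0; 0 > 2 — FAILS

Answer: Both A and B are false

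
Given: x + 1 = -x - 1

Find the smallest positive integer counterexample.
Testing positive integers:
x = 1: LHS = 1 + 1 = 2, RHS = -1 - 1 = -2; 2 = -2 — FAILS  ← smallest positive counterexample

Answer: x = 1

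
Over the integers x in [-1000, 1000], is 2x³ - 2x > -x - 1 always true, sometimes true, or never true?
Holds at x = 0: LHS = 2·0³ - 2·0 = 0, RHS = -0 - 1 = -1; 0 > -1 — holds
Fails at x = -1: LHS = 2·(-1)³ - 2·(-1) = 0, RHS = -(-1) - 1 = 0; 0 > 0 — FAILS
It is satisfied by some integers in the range but not all.

Answer: Sometimes true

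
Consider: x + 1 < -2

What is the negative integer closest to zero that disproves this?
Testing negative integers from -1 downward:
x = -1: LHS = (-1) + 1 = 0; 0 < -2 — FAILS  ← closest negative counterexample to 0

Answer: x = -1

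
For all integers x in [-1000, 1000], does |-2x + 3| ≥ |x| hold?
The claim fails at x = 2:
x = 2: LHS = |-2·2 + 3| = |-1| = 1, RHS = |2| = 2; 1 ≥ 2 — FAILS

Because a single integer refutes it, the statement is false.

Answer: False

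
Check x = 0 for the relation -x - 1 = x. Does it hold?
x = 0: LHS = -0 - 1 = -1; -1 = 0 — FAILS

The relation fails at x = 0, so x = 0 is a counterexample.

Answer: No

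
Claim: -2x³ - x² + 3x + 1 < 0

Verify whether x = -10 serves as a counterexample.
Substitute x = -10 into the relation:
x = -10: LHS = -2·(-10)³ - (-10)² + 3·(-10) + 1 = 1871; 1871 < 0 — FAILS

Since the claim fails at x = -10, this value is a counterexample.

Answer: Yes, x = -10 is a counterexample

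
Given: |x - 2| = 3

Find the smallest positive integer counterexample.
Testing positive integers:
x = 1: LHS = |1 - 2| = |-1| = 1; 1 = 3 — FAILS  ← smallest positive counterexample

Answer: x = 1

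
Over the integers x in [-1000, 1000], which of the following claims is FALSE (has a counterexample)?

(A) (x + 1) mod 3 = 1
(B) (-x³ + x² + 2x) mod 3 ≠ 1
(A) x = 1: LHS = (1 + 1) mod 3 = 2 mod 3 = 2; 2 = 1 — FAILS

(B) For a polynomial with integer coefficients, its value mod 3 depends only on x mod 3, so it suffices to check one representative of each residue class, x = 0, 1, 2:
x = 0: LHS = (-0³ + 0² + 2·0) mod 3 = 0 mod 3 = 0; 0 ≠ 1 — holds
x = 1: LHS = (-1³ + 1² + 2·1) mod 3 = 2 mod 3 = 2; 2 ≠ 1 — holds
x = 2: LHS = (-2³ + 2² + 2·2) mod 3 = 0 mod 3 = 0; 0 ≠ 1 — holds
The relation holds in every residue class, so the relation holds for every integer in [-1000, 1000].

Only (A) has a counterexample.

Answer: A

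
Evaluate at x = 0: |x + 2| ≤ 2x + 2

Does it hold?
x = 0: LHS = |0 + 2| = |2| = 2, RHS = 2·0 + 2 = 2; 2 ≤ 2 — holds

The relation is satisfied at x = 0.

Answer: Yes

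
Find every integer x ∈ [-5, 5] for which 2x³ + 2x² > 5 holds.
Holds for: {2, 3, 4, 5}
Fails for: {-5, -4, -3, -2, -1, 0, 1}

Answer: {2, 3, 4, 5}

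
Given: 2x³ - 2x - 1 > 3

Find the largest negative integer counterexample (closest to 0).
Testing negative integers from -1 downward:
x = -1: LHS = 2·(-1)³ - 2·(-1) - 1 = -1; -1 > 3 — FAILS  ← closest negative counterexample to 0

Answer: x = -1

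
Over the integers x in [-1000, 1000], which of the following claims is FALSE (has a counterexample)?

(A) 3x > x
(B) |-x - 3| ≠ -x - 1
(A) x = 0: LHS = 3·0 = 0; 0 > 0 — FAILS
(B) x = -2: LHS = |-(-2) - 3| = |-1| = 1, RHS = -(-2) - 1 = 1; 1 ≠ 1 — FAILS

Answer: Both A and B are false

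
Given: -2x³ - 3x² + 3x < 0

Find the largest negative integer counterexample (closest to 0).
Testing negative integers from -1 downward:
x = -1: LHS = -2·(-1)³ - 3·(-1)² + 3·(-1) = -4; -4 < 0 — holds
x = -2: LHS = -2·(-2)³ - 3·(-2)² + 3·(-2) = -2; -2 < 0 — holds
x = -3: LHS = -2·(-3)³ - 3·(-3)² + 3·(-3) = 18; 18 < 0 — FAILS  ← closest negative counterexample to 0

Answer: x = -3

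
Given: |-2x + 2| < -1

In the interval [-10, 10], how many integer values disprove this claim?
Counterexamples in [-10, 10]: {-10, -9, -8, -7, -6, -5, -4, -3, -2, -1, 0, 1, 2, 3, 4, 5, 6, 7, 8, 9, 10}.

Counting them gives 21 values.

Answer: 21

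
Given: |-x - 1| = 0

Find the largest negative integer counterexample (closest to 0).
Testing negative integers from -1 downward:
x = -1: LHS = |-(-1) - 1| = |0| = 0; 0 = 0 — holds
x = -2: LHS = |-(-2) - 1| = |1| = 1; 1 = 0 — FAILS  ← closest negative counterexample to 0

Answer: x = -2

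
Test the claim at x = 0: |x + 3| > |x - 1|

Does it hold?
x = 0: LHS = |0 + 3| = |3| = 3, RHS = |0 - 1| = |-1| = 1; 3 > 1 — holds

The relation is satisfied at x = 0.

Answer: Yes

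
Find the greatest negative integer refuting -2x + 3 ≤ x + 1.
Testing negative integers from -1 downward:
x = -1: LHS = -2·(-1) + 3 = 5, RHS = (-1) + 1 = 0; 5 ≤ 0 — FAILS  ← closest negative counterexample to 0

Answer: x = -1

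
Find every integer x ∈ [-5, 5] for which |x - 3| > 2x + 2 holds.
Holds for: {-5, -4, -3, -2, -1, 0}
Fails for: {1, 2, 3, 4, 5}

Answer: {-5, -4, -3, -2, -1, 0}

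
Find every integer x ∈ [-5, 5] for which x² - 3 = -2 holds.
Holds for: {-1, 1}
Fails for: {-5, -4, -3, -2, 0, 2, 3, 4, 5}

Answer: {-1, 1}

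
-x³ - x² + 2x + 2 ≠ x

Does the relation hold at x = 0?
x = 0: LHS = -0³ - 0² + 2·0 + 2 = 2; 2 ≠ 0 — holds

The relation is satisfied at x = 0.

Answer: Yes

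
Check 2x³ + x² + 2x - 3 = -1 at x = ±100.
x = 100: LHS = 2·100³ + 100² + 2·100 - 3 = 2010197; 2010197 = -1 — FAILS
x = -100: LHS = 2·(-100)³ + (-100)² + 2·(-100) - 3 = -1990203; -1990203 = -1 — FAILS

Answer: No, fails for both x = 100 and x = -100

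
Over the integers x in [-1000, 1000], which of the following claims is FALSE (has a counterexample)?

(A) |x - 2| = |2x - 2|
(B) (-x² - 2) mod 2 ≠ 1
(A) x = 1: LHS = |1 - 2| = |-1| = 1, RHS = |2·1 - 2| = |0| = 0; 1 = 0 — FAILS
(B) x = 1: LHS = (-1² - 2) mod 2 = (-3) mod 2 = 1; 1 ≠ 1 — FAILS

Answer: Both A and B are false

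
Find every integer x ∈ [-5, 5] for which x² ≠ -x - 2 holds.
Over all integers in [-5, 5], LHS − RHS is always positive; it is smallest at x = 0, where it equals 2:
x = 0: LHS = 0² = 0, RHS = -0 - 2 = -2; 0 ≠ -2 — holds
At the ends of the range:
x = -5: LHS = (-5)² = 25, RHS = -(-5) - 2 = 3; 25 ≠ 3 — holds
x = 5: LHS = 5² = 25, RHS = -5 - 2 = -7; 25 ≠ -7 — holds
Hence LHS − RHS is never 0, i.e. the two sides are never equal, so the relation holds for every integer in [-5, 5].

Answer: All integers in [-5, 5]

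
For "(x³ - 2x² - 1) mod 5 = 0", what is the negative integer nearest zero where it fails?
Testing negative integers from -1 downward:
x = -1: LHS = ((-1)³ - 2·(-1)² - 1) mod 5 = (-4) mod 5 = 1; 1 = 0 — FAILS  ← closest negative counterexample to 0

Answer: x = -1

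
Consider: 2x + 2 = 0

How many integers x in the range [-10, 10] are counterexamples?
Counterexamples in [-10, 10]: {-10, -9, -8, -7, -6, -5, -4, -3, -2, 0, 1, 2, 3, 4, 5, 6, 7, 8, 9, 10}.

Counting them gives 20 values.

Answer: 20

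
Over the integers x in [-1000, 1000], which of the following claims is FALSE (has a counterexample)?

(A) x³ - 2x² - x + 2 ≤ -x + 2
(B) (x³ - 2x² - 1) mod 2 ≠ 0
(A) x = 3: LHS = 3³ - 2·3² - 3 + 2 = 8, RHS = -3 + 2 = -1; 8 ≤ -1 — FAILS
(B) x = 1: LHS = (1³ - 2·1² - 1) mod 2 = (-2) mod 2 = 0; 0 ≠ 0 — FAILS

Answer: Both A and B are false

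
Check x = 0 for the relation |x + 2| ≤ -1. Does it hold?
x = 0: LHS = |0 + 2| = |2| = 2; 2 ≤ -1 — FAILS

The relation fails at x = 0, so x = 0 is a counterexample.

Answer: No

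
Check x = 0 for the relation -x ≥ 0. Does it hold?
x = 0: LHS = -0 = 0; 0 ≥ 0 — holds

The relation is satisfied at x = 0.

Answer: Yes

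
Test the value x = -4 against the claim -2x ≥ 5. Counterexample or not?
Substitute x = -4 into the relation:
x = -4: LHS = -2·(-4) = 8; 8 ≥ 5 — holds

The claim holds here, so x = -4 is not a counterexample. (A counterexample exists elsewhere, e.g. x = 0.)

Answer: No, x = -4 is not a counterexample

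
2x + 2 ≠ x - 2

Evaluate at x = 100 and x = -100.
x = 100: LHS = 2·100 + 2 = 202, RHS = 100 - 2 = 98; 202 ≠ 98 — holds
x = -100: LHS = 2·(-100) + 2 = -198, RHS = (-100) - 2 = -102; -198 ≠ -102 — holds

Answer: Yes, holds for both x = 100 and x = -100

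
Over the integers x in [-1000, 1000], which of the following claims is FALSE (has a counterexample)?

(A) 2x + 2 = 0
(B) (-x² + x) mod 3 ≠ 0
(A) x = 0: LHS = 2·0 + 2 = 2; 2 = 0 — FAILS
(B) x = 0: LHS = (-0² + 0) mod 3 = 0 mod 3 = 0; 0 ≠ 0 — FAILS

Answer: Both A and B are false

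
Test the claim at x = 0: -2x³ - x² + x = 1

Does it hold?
x = 0: LHS = -2·0³ - 0² + 0 = 0; 0 = 1 — FAILS

The relation fails at x = 0, so x = 0 is a counterexample.

Answer: No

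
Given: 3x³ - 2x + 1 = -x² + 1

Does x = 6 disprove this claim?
Substitute x = 6 into the relation:
x = 6: LHS = 3·6³ - 2·6 + 1 = 637, RHS = -6² + 1 = -35; 637 = -35 — FAILS

Since the claim fails at x = 6, this value is a counterexample.

Answer: Yes, x = 6 is a counterexample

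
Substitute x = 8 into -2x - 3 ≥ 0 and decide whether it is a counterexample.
Substitute x = 8 into the relation:
x = 8: LHS = -2·8 - 3 = -19; -19 ≥ 0 — FAILS

Since the claim fails at x = 8, this value is a counterexample.

Answer: Yes, x = 8 is a counterexample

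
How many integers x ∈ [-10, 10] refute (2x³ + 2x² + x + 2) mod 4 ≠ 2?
Counterexamples in [-10, 10]: {-8, -4, 0, 4, 8}.

Counting them gives 5 values.

Answer: 5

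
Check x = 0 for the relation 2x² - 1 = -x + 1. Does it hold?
x = 0: LHS = 2·0² - 1 = -1, RHS = -0 + 1 = 1; -1 = 1 — FAILS

The relation fails at x = 0, so x = 0 is a counterexample.

Answer: No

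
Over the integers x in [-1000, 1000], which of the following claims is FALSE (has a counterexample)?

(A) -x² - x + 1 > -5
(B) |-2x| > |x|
(A) x = 2: LHS = -2² - 2 + 1 = -5; -5 > -5 — FAILS
(B) x = 0: LHS = |-2·0| = |0| = 0, RHS = |0| = 0; 0 > 0 — FAILS

Answer: Both A and B are false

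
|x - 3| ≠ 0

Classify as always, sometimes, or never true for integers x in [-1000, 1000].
Holds at x = 0: LHS = |0 - 3| = |-3| = 3; 3 ≠ 0 — holds
Fails at x = 3: LHS = |3 - 3| = |0| = 0; 0 ≠ 0 — FAILS
It is satisfied by some integers in the range but not all.

Answer: Sometimes true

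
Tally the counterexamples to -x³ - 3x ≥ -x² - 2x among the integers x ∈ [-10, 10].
Counterexamples in [-10, 10]: {1, 2, 3, 4, 5, 6, 7, 8, 9, 10}.

Counting them gives 10 values.

Answer: 10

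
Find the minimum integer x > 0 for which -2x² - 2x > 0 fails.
Testing positive integers:
x = 1: LHS = -2·1² - 2·1 = -4; -4 > 0 — FAILS  ← smallest positive counterexample

Answer: x = 1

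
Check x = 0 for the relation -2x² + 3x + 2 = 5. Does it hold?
x = 0: LHS = -2·0² + 3·0 + 2 = 2; 2 = 5 — FAILS

The relation fails at x = 0, so x = 0 is a counterexample.

Answer: No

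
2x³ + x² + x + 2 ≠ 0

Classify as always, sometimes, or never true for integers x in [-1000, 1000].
Holds at x = 0: LHS = 2·0³ + 0² + 0 + 2 = 2; 2 ≠ 0 — holds
Fails at x = -1: LHS = 2·(-1)³ + (-1)² + (-1) + 2 = 0; 0 ≠ 0 — FAILS
It is satisfied by some integers in the range but not all.

Answer: Sometimes true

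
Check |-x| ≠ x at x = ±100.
x = 100: LHS = |-100| = 100; 100 ≠ 100 — FAILS
x = -100: LHS = |-(-100)| = |100| = 100; 100 ≠ -100 — holds

Answer: Partially: fails for x = 100, holds for x = -100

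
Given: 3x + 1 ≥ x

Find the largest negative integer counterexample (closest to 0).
Testing negative integers from -1 downward:
x = -1: LHS = 3·(-1) + 1 = -2; -2 ≥ -1 — FAILS  ← closest negative counterexample to 0

Answer: x = -1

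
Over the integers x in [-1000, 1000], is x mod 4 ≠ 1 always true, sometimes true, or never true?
Holds at x = 0: LHS = 0 mod 4 = 0; 0 ≠ 1 — holds
Fails at x = 1: LHS = 1 mod 4 = 1; 1 ≠ 1 — FAILS
It is satisfied by some integers in the range but not all.

Answer: Sometimes true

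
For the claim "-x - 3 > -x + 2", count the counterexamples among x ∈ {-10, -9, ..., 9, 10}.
Counterexamples in [-10, 10]: {-10, -9, -8, -7, -6, -5, -4, -3, -2, -1, 0, 1, 2, 3, 4, 5, 6, 7, 8, 9, 10}.

Counting them gives 21 values.

Answer: 21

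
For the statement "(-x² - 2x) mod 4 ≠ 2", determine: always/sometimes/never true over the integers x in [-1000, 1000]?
For a polynomial with integer coefficients, its value mod 4 depends only on x mod 4, so it suffices to check one representative of each residue class, x = 0, 1, 2, 3:
x = 0: LHS = (-0² - 2·0) mod 4 = 0 mod 4 = 0; 0 ≠ 2 — holds
x = 1: LHS = (-1² - 2·1) mod 4 = (-3) mod 4 = 1; 1 ≠ 2 — holds
x = 2: LHS = (-2² - 2·2) mod 4 = (-8) mod 4 = 0; 0 ≠ 2 — holds
x = 3: LHS = (-3² - 2·3) mod 4 = (-15) mod 4 = 1; 1 ≠ 2 — holds
The relation holds in every residue class, so the relation holds for every integer in [-1000, 1000].

No counterexample exists.

Answer: Always true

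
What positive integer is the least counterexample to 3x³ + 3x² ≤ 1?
Testing positive integers:
x = 1: LHS = 3·1³ + 3·1² = 6; 6 ≤ 1 — FAILS  ← smallest positive counterexample

Answer: x = 1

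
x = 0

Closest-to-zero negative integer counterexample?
Testing negative integers from -1 downward:
x = -1: -1 = 0 — FAILS  ← closest negative counterexample to 0

Answer: x = -1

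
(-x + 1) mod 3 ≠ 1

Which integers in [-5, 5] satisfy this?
Holds for: {-5, -4, -2, -1, 1, 2, 4, 5}
Fails for: {-3, 0, 3}

Answer: {-5, -4, -2, -1, 1, 2, 4, 5}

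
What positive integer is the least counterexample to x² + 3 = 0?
Testing positive integers:
x = 1: LHS = 1² + 3 = 4; 4 = 0 — FAILS  ← smallest positive counterexample

Answer: x = 1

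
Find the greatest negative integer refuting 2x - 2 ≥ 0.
Testing negative integers from -1 downward:
x = -1: LHS = 2·(-1) - 2 = -4; -4 ≥ 0 — FAILS  ← closest negative counterexample to 0

Answer: x = -1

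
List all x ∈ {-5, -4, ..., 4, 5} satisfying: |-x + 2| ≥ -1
An absolute value is never negative, so the left side is ≥ 0 for every x, while the right side is -1. Tightest case in [-5, 5] is x = 2:
x = 2: LHS = |-2 + 2| = |0| = 0; 0 ≥ -1 — holds
Hence LHS − RHS is never negative, i.e. LHS ≥ RHS throughout, so the relation holds for every integer in [-5, 5].

Answer: All integers in [-5, 5]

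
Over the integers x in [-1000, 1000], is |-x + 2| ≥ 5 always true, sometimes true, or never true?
Holds at x = -3: LHS = |-(-3) + 2| = |5| = 5; 5 ≥ 5 — holds
Fails at x = 0: LHS = |-0 + 2| = |2| = 2; 2 ≥ 5 — FAILS
It is satisfied by some integers in the range but not all.

Answer: Sometimes true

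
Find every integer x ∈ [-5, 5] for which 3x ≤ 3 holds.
Holds for: {-5, -4, -3, -2, -1, 0, 1}
Fails for: {2, 3, 4, 5}

Answer: {-5, -4, -3, -2, -1, 0, 1}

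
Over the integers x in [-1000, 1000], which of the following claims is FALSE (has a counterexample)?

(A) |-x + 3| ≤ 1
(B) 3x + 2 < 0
(A) x = 0: LHS = |-0 + 3| = |3| = 3; 3 ≤ 1 — FAILS
(B) x = 0: LHS = 3·0 + 2 = 2; 2 < 0 — FAILS

Answer: Both A and B are false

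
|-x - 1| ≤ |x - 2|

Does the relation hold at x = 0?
x = 0: LHS = |-0 - 1| = |-1| = 1, RHS = |0 - 2| = |-2| = 2; 1 ≤ 2 — holds

The relation is satisfied at x = 0.

Answer: Yes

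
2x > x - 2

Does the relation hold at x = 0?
x = 0: LHS = 2·0 = 0, RHS = 0 - 2 = -2; 0 > -2 — holds

The relation is satisfied at x = 0.

Answer: Yes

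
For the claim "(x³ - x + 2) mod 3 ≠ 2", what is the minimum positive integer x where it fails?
Testing positive integers:
x = 1: LHS = (1³ - 1 + 2) mod 3 = 2 mod 3 = 2; 2 ≠ 2 — FAILS  ← smallest positive counterexample

Answer: x = 1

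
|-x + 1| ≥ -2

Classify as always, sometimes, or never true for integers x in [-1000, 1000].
An absolute value is never negative, so the left side is ≥ 0 for every x, while the right side is -2. Tightest case in [-1000, 1000] is x = 1:
x = 1: LHS = |-1 + 1| = |0| = 0; 0 ≥ -2 — holds
Hence LHS − RHS is never negative, i.e. LHS ≥ RHS throughout, so the relation holds for every integer in [-1000, 1000].

No counterexample exists.

Answer: Always true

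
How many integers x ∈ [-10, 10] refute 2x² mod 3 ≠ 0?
Counterexamples in [-10, 10]: {-9, -6, -3, 0, 3, 6, 9}.

Counting them gives 7 values.

Answer: 7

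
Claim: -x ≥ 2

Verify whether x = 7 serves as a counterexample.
Substitute x = 7 into the relation:
x = 7: -7 ≥ 2 — FAILS

Since the claim fails at x = 7, this value is a counterexample.

Answer: Yes, x = 7 is a counterexample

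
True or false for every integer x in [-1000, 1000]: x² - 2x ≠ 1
Track d = LHS − RHS over the integers in [-1000, 1000]. Equality would need d = 0, but d changes sign only between consecutive integers, jumping over 0:
x = -1: LHS = (-1)² - 2·(-1) = 3; 3 ≠ 1 — holds  (d = 2)
x = 0: LHS = 0² - 2·0 = 0; 0 ≠ 1 — holds  (d = -1)
x = 2: LHS = 2² - 2·2 = 0; 0 ≠ 1 — holds  (d = -1)
x = 3: LHS = 3² - 2·3 = 3; 3 ≠ 1 — holds  (d = 2)
Away from these crossings d keeps a constant sign, and checking every integer in [-1000, 1000] confirms d ≠ 0 throughout. Hence the two sides are never equal, so the relation holds for every integer in [-1000, 1000].

No counterexample exists.

Answer: True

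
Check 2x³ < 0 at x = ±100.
x = 100: LHS = 2·100³ = 2000000; 2000000 < 0 — FAILS
x = -100: LHS = 2·(-100)³ = -2000000; -2000000 < 0 — holds

Answer: Partially: fails for x = 100, holds for x = -100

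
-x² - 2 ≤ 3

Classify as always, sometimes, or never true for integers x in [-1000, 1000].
Over all integers in [-1000, 1000], LHS − RHS is largest at x = 0, where it equals -5:
x = 0: LHS = -0² - 2 = -2; -2 ≤ 3 — holds
At the ends of the range:
x = -1000: LHS = -(-1000)² - 2 = -1000002; -1000002 ≤ 3 — holds
x = 1000: LHS = -1000² - 2 = -1000002; -1000002 ≤ 3 — holds
Hence LHS − RHS is never positive, i.e. LHS ≤ RHS throughout, so the relation holds for every integer in [-1000, 1000].

No counterexample exists.

Answer: Always true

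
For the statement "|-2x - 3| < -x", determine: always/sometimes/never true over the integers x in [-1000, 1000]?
Holds at x = -2: LHS = |-2·(-2) - 3| = |1| = 1, RHS = -(-2) = 2; 1 < 2 — holds
Fails at x = 0: LHS = |-2·0 - 3| = |-3| = 3, RHS = -0 = 0; 3 < 0 — FAILS
It is satisfied by some integers in the range but not all.

Answer: Sometimes true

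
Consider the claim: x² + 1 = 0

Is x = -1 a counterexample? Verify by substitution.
Substitute x = -1 into the relation:
x = -1: LHS = (-1)² + 1 = 2; 2 = 0 — FAILS

Since the claim fails at x = -1, this value is a counterexample.

Answer: Yes, x = -1 is a counterexample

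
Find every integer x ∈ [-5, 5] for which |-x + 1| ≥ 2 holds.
Holds for: {-5, -4, -3, -2, -1, 3, 4, 5}
Fails for: {0, 1, 2}

Answer: {-5, -4, -3, -2, -1, 3, 4, 5}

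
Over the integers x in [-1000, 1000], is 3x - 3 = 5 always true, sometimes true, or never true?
Track d = LHS − RHS over the integers in [-1000, 1000]. Equality would need d = 0, but d changes sign only between consecutive integers, jumping over 0:
x = 2: LHS = 3·2 - 3 = 3; 3 = 5 — FAILS  (d = -2)
x = 3: LHS = 3·3 - 3 = 6; 6 = 5 — FAILS  (d = 1)
Away from these crossings d keeps a constant sign, and checking every integer in [-1000, 1000] confirms d ≠ 0 throughout. Hence the two sides are never equal, so the claimed relation (=) fails for every integer in [-1000, 1000].

No integer in the range satisfies it.

Answer: Never true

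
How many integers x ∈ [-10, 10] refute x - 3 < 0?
Counterexamples in [-10, 10]: {3, 4, 5, 6, 7, 8, 9, 10}.

Counting them gives 8 values.

Answer: 8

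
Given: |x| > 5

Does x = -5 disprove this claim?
Substitute x = -5 into the relation:
x = -5: LHS = |-5| = 5; 5 > 5 — FAILS

Since the claim fails at x = -5, this value is a counterexample.

Answer: Yes, x = -5 is a counterexample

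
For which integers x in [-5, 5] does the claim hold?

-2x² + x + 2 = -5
Track d = LHS − RHS over the integers in [-5, 5]. Equality would need d = 0, but d changes sign only between consecutive integers, jumping over 0:
x = -2: LHS = -2·(-2)² + (-2) + 2 = -8; -8 = -5 — FAILS  (d = -3)
x = -1: LHS = -2·(-1)² + (-1) + 2 = -1; -1 = -5 — FAILS  (d = 4)
x = 2: LHS = -2·2² + 2 + 2 = -4; -4 = -5 — FAILS  (d = 1)
x = 3: LHS = -2·3² + 3 + 2 = -13; -13 = -5 — FAILS  (d = -8)
Away from these crossings d keeps a constant sign, and checking every integer in [-5, 5] confirms d ≠ 0 throughout. Hence the two sides are never equal, so the claimed relation (=) fails for every integer in [-5, 5].

Answer: None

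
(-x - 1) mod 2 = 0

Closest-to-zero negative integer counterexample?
Testing negative integers from -1 downward:
x = -1: LHS = (-(-1) - 1) mod 2 = 0 mod 2 = 0; 0 = 0 — holds
x = -2: LHS = (-(-2) - 1) mod 2 = 1 mod 2 = 1; 1 = 0 — FAILS  ← closest negative counterexample to 0

Answer: x = -2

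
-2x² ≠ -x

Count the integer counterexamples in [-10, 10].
Counterexamples in [-10, 10]: {0}.

Counting them gives 1 values.

Answer: 1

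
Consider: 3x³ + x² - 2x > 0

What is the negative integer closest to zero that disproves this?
Testing negative integers from -1 downward:
x = -1: LHS = 3·(-1)³ + (-1)² - 2·(-1) = 0; 0 > 0 — FAILS  ← closest negative counterexample to 0

Answer: x = -1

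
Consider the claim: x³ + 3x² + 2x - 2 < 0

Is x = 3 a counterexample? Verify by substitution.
Substitute x = 3 into the relation:
x = 3: LHS = 3³ + 3·3² + 2·3 - 2 = 58; 58 < 0 — FAILS

Since the claim fails at x = 3, this value is a counterexample.

Answer: Yes, x = 3 is a counterexample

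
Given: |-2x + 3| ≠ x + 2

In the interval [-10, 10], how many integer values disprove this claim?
Counterexamples in [-10, 10]: {5}.

Counting them gives 1 values.

Answer: 1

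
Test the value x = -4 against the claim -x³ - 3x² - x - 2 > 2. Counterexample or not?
Substitute x = -4 into the relation:
x = -4: LHS = -(-4)³ - 3·(-4)² - (-4) - 2 = 18; 18 > 2 — holds

The claim holds here, so x = -4 is not a counterexample. (A counterexample exists elsewhere, e.g. x = 0.)

Answer: No, x = -4 is not a counterexample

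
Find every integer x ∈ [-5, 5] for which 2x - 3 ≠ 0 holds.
Track d = LHS − RHS over the integers in [-5, 5]. Equality would need d = 0, but d changes sign only between consecutive integers, jumping over 0:
x = 1: LHS = 2·1 - 3 = -1; -1 ≠ 0 — holds  (d = -1)
x = 2: LHS = 2·2 - 3 = 1; 1 ≠ 0 — holds  (d = 1)
Away from these crossings d keeps a constant sign, and checking every integer in [-5, 5] confirms d ≠ 0 throughout. Hence the two sides are never equal, so the relation holds for every integer in [-5, 5].

Answer: All integers in [-5, 5]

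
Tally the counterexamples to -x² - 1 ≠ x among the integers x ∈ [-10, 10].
Over all integers in [-10, 10], LHS − RHS is always negative; it is closest to 0 at x = 0, where it equals -1:
x = 0: LHS = -0² - 1 = -1; -1 ≠ 0 — holds
At the ends of the range:
x = -10: LHS = -(-10)² - 1 = -101; -101 ≠ -10 — holds
x = 10: LHS = -10² - 1 = -101; -101 ≠ 10 — holds
Hence LHS − RHS is never 0, i.e. the two sides are never equal, so the relation holds for every integer in [-10, 10].

No counterexample appears in that range.

Answer: 0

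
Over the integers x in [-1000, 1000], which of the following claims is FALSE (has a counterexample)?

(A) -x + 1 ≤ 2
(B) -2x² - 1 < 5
(A) x = -2: LHS = -(-2) + 1 = 3; 3 ≤ 2 — FAILS

(B) Over all integers in [-1000, 1000], LHS − RHS is largest at x = 0, where it equals -6:
x = 0: LHS = -2·0² - 1 = -1; -1 < 5 — holds
At the ends of the range:
x = -1000: LHS = -2·(-1000)² - 1 = -2000001; -2000001 < 5 — holds
x = 1000: LHS = -2·1000² - 1 = -2000001; -2000001 < 5 — holds
Hence LHS − RHS is never zero or positive, i.e. LHS < RHS throughout, so the relation holds for every integer in [-1000, 1000].

Only (A) has a counterexample.

Answer: A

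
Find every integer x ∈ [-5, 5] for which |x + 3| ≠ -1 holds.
An absolute value is never negative, so the left side is ≥ 0 for every x, while the right side is -1. Tightest case in [-5, 5] is x = -3:
x = -3: LHS = |(-3) + 3| = |0| = 0; 0 ≠ -1 — holds
Hence LHS − RHS is never 0, i.e. the two sides are never equal, so the relation holds for every integer in [-5, 5].

Answer: All integers in [-5, 5]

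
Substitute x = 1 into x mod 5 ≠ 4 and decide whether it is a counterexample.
Substitute x = 1 into the relation:
x = 1: LHS = 1 mod 5 = 1; 1 ≠ 4 — holds

The claim holds here, so x = 1 is not a counterexample. (A counterexample exists elsewhere, e.g. x = -1.)

Answer: No, x = 1 is not a counterexample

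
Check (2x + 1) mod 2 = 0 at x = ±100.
x = 100: LHS = (2·100 + 1) mod 2 = 201 mod 2 = 1; 1 = 0 — FAILS
x = -100: LHS = (2·(-100) + 1) mod 2 = (-199) mod 2 = 1; 1 = 0 — FAILS

Answer: No, fails for both x = 100 and x = -100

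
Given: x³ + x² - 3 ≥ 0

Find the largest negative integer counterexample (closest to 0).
Testing negative integers from -1 downward:
x = -1: LHS = (-1)³ + (-1)² - 3 = -3; -3 ≥ 0 — FAILS  ← closest negative counterexample to 0

Answer: x = -1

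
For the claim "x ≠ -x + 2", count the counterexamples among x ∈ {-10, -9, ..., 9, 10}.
Counterexamples in [-10, 10]: {1}.

Counting them gives 1 values.

Answer: 1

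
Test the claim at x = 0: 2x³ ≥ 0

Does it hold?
x = 0: LHS = 2·0³ = 0; 0 ≥ 0 — holds

The relation is satisfied at x = 0.

Answer: Yes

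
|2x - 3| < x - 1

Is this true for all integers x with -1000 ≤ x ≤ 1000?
The claim fails at x = 0:
x = 0: LHS = |2·0 - 3| = |-3| = 3, RHS = 0 - 1 = -1; 3 < -1 — FAILS

Because a single integer refutes it, the statement is false.

Answer: False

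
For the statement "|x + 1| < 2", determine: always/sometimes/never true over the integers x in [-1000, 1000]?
Holds at x = 0: LHS = |0 + 1| = |1| = 1; 1 < 2 — holds
Fails at x = 1: LHS = |1 + 1| = |2| = 2; 2 < 2 — FAILS
It is satisfied by some integers in the range but not all.

Answer: Sometimes true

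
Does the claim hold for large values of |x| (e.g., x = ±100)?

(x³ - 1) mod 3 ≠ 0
x = 100: LHS = (100³ - 1) mod 3 = 999999 mod 3 = 0; 0 ≠ 0 — FAILS
x = -100: LHS = ((-100)³ - 1) mod 3 = (-1000001) mod 3 = 1; 1 ≠ 0 — holds

Answer: Partially: fails for x = 100, holds for x = -100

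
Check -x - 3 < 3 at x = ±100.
x = 100: LHS = -100 - 3 = -103; -103 < 3 — holds
x = -100: LHS = -(-100) - 3 = 97; 97 < 3 — FAILS

Answer: Partially: holds for x = 100, fails for x = -100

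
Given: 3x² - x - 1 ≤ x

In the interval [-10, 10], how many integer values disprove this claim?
Counterexamples in [-10, 10]: {-10, -9, -8, -7, -6, -5, -4, -3, -2, -1, 2, 3, 4, 5, 6, 7, 8, 9, 10}.

Counting them gives 19 values.

Answer: 19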